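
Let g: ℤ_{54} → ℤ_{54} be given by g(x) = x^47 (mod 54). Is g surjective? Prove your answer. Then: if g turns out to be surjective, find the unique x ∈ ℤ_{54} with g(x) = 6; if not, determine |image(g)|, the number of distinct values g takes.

g(0) = 0^47 = 0.
g(6): Repeated squaring mod 54: 6^1 ≡ 6, 6^2 ≡ 6² = 36, 6^4 ≡ 36² = 1296 ≡ 0, 6^8 ≡ 0² = 0, 6^16 ≡ 0² = 0, 6^32 ≡ 0² = 0. Since 47 = 32 + 8 + 4 + 2 + 1, 6^47 ≡ 0·0·0·36·6: 0·0 = 0, then 0·0 = 0, then 0·36 = 0, then 0·6 = 0. So 6^47 ≡ 0 (mod 54).
So g(0) = g(6) = 0 while 0 ≠ 6, hence g is not injective.
A non-injective map from the 54-element set ℤ_{54} to itself takes at most 53 distinct values, so it cannot be surjective. So g is not surjective.
Since g is not surjective, we determine |image(g)|. Computing x^47 mod 54 for each x (by repeated squaring, reducing mod 54 at every step), the values g(0), g(1), …, g(53) are: 0, 1, 50, 27, 16, 29, 0, 49, 44, 27, 46, 41, 0, 7, 20, 27, 40, 35, 0, 37, 32, 27, 52, 11, 0, 31, 26, 27, 28, 23, 0, 43, 2, 27, 22, 17, 0, 19, 14, 27, 34, 47, 0, 13, 8, 27, 10, 5, 0, 25, 38, 27, 4, 53.
The distinct values are {0, 1, 2, 4, 5, 7, 8, 10, 11, 13, 14, 16, 17, 19, 20, 22, 23, 25, 26, 27, 28, 29, 31, 32, 34, 35, 37, 38, 40, 41, 43, 44, 46, 47, 49, 50, 52, 53}; there are 38 of them.

38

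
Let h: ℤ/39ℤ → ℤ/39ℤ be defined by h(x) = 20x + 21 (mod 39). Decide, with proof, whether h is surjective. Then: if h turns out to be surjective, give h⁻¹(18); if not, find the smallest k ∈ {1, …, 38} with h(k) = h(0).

By definition, h is surjective if every y in the codomain equals h(x) for some x in the domain.
Since gcd(20, 39) = 1, 20 is invertible modulo 39. Euclid's algorithm: 39 = 1·20 + 19, 20 = 1·19 + 1; back-substituting gives 1 = 2·20 − 1·39, so 20⁻¹ ≡ 2 (mod 39).
Then y ↦ 2(y − 21) is a two-sided inverse to h, so every y ∈ ℤ/39ℤ has a preimage.
Hence h is surjective.
Since h is surjective, we compute h⁻¹(18): solve 20x + 21 ≡ 18 (mod 39), i.e. 20x ≡ 36 (mod 39).
Multiplying by 20⁻¹ = 2 gives x ≡ 2·36 = 72 = 1·39 + 33 ≡ 33 (mod 39).
Check: h(33) = 20·33 + 21 = 681 = 17·39 + 18 ≡ 18 (mod 39).

33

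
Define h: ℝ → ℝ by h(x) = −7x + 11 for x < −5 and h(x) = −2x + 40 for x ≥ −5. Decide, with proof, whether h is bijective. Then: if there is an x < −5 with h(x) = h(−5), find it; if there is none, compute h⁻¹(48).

-39/7

Both pieces are strictly decreasing (slopes −7 and −2), so each is injective on its own interval.
The left piece maps (−∞, −5) onto (46, ∞); the right piece maps [−5, ∞) onto (−∞, 50].
These images overlap. In particular h(−5) = 50 (right piece), and solving −7x + 11 = 50 on the left piece gives x = −39/7 < −5.
So h(−39/7) = h(−5) with −39/7 ≠ −5, and h is not injective, hence not bijective. This x = −39/7 is the requested value below −5.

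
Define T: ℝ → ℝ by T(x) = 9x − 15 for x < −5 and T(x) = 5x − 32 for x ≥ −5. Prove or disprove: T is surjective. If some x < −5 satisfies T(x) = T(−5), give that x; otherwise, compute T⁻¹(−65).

-50/9

Both pieces are strictly increasing (slopes 9 and 5), so each is injective on its own interval.
The left piece maps (−∞, −5) onto (−∞, −60); the right piece maps [−5, ∞) onto [−57, ∞).
The union (−∞, −60) ∪ [−57, ∞) omits the interval between −60 and −57; in particular −60 has no preimage. So T is not surjective.
Because the two images are disjoint, no x < −5 has T(x) = T(−5), so we compute T⁻¹(−65): −65 lies in (−∞, −60), so solve 9x − 15 = −65: x = (−65 + 15)/9 = −50/9.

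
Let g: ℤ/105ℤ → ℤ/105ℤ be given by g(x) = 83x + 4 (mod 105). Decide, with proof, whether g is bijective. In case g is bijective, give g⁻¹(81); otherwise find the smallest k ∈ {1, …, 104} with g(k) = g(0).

Recall: g is injective if g(u) = g(v) implies u = v.
Suppose g(u) = g(v) in ℤ/105ℤ. Then 83u + 4 ≡ 83v + 4 (mod 105), hence 83(u − v) ≡ 0 (mod 105).
Since gcd(83, 105) = 1, 83 is invertible modulo 105, thus u − v ≡ 0 (mod 105), i.e. u = v.
We now compute 83⁻¹ mod 105 explicitly. Euclid's algorithm: 105 = 1·83 + 22, 83 = 3·22 + 17, 22 = 1·17 + 5, 17 = 3·5 + 2, 5 = 2·2 + 1; back-substituting gives 1 = 62·83 − 49·105, so 83⁻¹ ≡ 62 (mod 105).
Then y ↦ 62(y − 4) is a two-sided inverse to g, so every y ∈ ℤ/105ℤ has a preimage.
Thus g is bijective.
Since g is bijective, we compute g⁻¹(81): solve 83x + 4 ≡ 81 (mod 105), i.e. 83x ≡ 77 (mod 105).
Multiplying by 83⁻¹ = 62 gives x ≡ 62·77 = 4774 = 45·105 + 49 ≡ 49 (mod 105).
Check: g(49) = 83·49 + 4 = 4071 = 38·105 + 81 ≡ 81 (mod 105).

49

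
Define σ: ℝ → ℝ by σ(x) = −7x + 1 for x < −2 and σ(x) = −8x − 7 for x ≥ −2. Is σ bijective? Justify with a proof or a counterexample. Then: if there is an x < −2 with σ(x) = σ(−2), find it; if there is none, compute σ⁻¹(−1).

Both pieces are strictly decreasing (slopes −7 and −8), so each is injective on its own interval.
The left piece maps (−∞, −2) onto (15, ∞); the right piece maps [−2, ∞) onto (−∞, 9].
The images leave a gap (15 has no preimage), so σ is not surjective, hence not bijective.
Because the two images are disjoint, no x < −2 has σ(x) = σ(−2), so we compute σ⁻¹(−1): −1 lies in (−∞, 9], so solve −8x − 7 = −1: x = (−1 + 7)/(−8) = −3/4.

-3/4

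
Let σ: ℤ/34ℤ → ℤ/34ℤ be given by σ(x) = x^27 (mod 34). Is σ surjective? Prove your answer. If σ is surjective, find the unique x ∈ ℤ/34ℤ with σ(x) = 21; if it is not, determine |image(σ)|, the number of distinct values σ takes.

13

Computing x^27 mod 34 for each x (by repeated squaring, reducing mod 34 at every step), the values σ(0), σ(1), …, σ(33) are: 0, 1, 8, 7, 30, 11, 22, 31, 2, 15, 20, 29, 6, 21, 10, 9, 16, 17, 18, 25, 24, 13, 28, 5, 14, 19, 32, 3, 12, 23, 4, 27, 26, 33.
Every element of ℤ/34ℤ appears exactly once in this list, so σ is a bijection, and in particular surjective.
Since σ is surjective, we read off the preimage of 21 from the same table: σ(13) = 21, so σ⁻¹(21) = 13.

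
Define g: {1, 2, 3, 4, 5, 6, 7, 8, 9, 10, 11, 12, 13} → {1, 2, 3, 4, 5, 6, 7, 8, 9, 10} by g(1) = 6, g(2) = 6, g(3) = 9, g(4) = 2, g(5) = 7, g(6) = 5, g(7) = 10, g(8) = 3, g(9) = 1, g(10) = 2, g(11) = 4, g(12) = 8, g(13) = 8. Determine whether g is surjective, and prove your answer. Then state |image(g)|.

Every element of the codomain has a preimage: 1 = g(9), 2 = g(4), 3 = g(8), 4 = g(11), 5 = g(6), 6 = g(1), 7 = g(5), 8 = g(12), 9 = g(3), 10 = g(7).
Therefore g is surjective.
The image of g is {1, 2, 3, 4, 5, 6, 7, 8, 9, 10}, which has 10 elements.

10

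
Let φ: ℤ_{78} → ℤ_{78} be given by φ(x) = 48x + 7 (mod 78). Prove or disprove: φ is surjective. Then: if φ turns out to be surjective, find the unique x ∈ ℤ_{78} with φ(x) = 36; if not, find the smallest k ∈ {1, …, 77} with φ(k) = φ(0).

Since gcd(48, 78) = 6, we have 48x ≡ 0 (mod 6) for all x, so φ(x) ≡ 1 (mod 6).
But 0 ≢ 1 (mod 6), so 0 ∈ ℤ_{78} has no preimage. So φ is not surjective.
Since φ is not surjective, we find the least positive k with φ(k) = φ(0): this means 48k ≡ 0 (mod 78), i.e. 78 ∣ 48k. Since gcd(48, 78) = 6, dividing through by 6 this holds exactly when 13 ∣ 8k, and as gcd(8, 13) = 1, exactly when 13 ∣ k.
The smallest positive such k is 13.

13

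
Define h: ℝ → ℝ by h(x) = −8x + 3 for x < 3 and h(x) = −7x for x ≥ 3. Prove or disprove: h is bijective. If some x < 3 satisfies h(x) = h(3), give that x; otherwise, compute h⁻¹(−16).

19/8

Both pieces are strictly decreasing (slopes −8 and −7), so each is injective on its own interval.
The left piece maps (−∞, 3) onto (−21, ∞); the right piece maps [3, ∞) onto (−∞, −21].
Since −21 = −21, the images partition ℝ: h is injective and surjective, hence bijective.
Because the two images are disjoint, no x < 3 has h(x) = h(3), so we compute h⁻¹(−16): −16 lies in (−21, ∞), so solve −8x + 3 = −16: x = (−16 − 3)/(−8) = 19/8.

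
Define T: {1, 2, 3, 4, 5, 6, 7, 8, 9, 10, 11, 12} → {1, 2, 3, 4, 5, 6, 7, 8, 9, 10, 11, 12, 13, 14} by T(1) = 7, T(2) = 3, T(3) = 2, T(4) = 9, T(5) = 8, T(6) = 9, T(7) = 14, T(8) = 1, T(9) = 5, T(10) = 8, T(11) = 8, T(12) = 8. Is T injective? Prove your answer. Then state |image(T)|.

T(4) = 9 = T(6) with 4 ≠ 6, so T is not injective.
The image of T is {1, 2, 3, 5, 7, 8, 9, 14}, which has 8 elements.

8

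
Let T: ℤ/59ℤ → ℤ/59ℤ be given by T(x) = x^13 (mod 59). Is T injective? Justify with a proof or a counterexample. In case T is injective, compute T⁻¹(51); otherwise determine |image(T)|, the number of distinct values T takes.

15

Since 59 is prime, the nonzero elements of ℤ/59ℤ form a cyclic group of order 58.
As gcd(13, 58) = 1, raising to the 13th power is a bijection on this group: if a^13 ≡ b^13 then (ab^{−1})^13 = 1, and the only element of order dividing gcd(13, 58) = 1 is 1, so a = b.
With T(0) = 0 this makes T injective on all of ℤ/59ℤ, hence bijective (finite equal-size domain and codomain). In particular T is injective.
Since T is injective, we find the preimage of 51. The inverse of x ↦ x^13 on (ℤ/59ℤ)^× is x ↦ x^9, because 13·9 = 117 = 2·58 + 1 ≡ 1 (mod 58) and x^{58} = 1 for x ≠ 0 (Fermat). So T⁻¹(51) = 51^9 mod 59.
Repeated squaring mod 59: 51^1 ≡ 51, 51^2 ≡ 51² = 2601 ≡ 5, 51^4 ≡ 5² = 25, 51^8 ≡ 25² = 625 ≡ 35. Since 9 = 8 + 1, 51^9 ≡ 35·51: 35·51 = 1785 ≡ 15. So 51^9 ≡ 15 (mod 59).
Hence T⁻¹(51) = 15.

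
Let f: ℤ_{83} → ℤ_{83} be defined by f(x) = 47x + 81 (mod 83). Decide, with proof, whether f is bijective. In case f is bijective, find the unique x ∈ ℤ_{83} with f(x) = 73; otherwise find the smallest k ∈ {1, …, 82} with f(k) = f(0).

Recall that f is injective when f(u) = f(v) forces u = v.
If f(u) = f(v), then 47u ≡ 47v (mod 83). Because gcd(47, 83) = 1, we may cancel 47 to get u ≡ v (mod 83).
We now compute 47⁻¹ mod 83 explicitly. Euclid's algorithm: 83 = 1·47 + 36, 47 = 1·36 + 11, 36 = 3·11 + 3, 11 = 3·3 + 2, 3 = 1·2 + 1; back-substituting gives 1 = 53·47 − 30·83, so 47⁻¹ ≡ 53 (mod 83).
Then y ↦ 53(y − 81) is a two-sided inverse to f, so every y ∈ ℤ_{83} has a preimage.
Therefore f is bijective.
Since f is bijective, we find f⁻¹(73): we need 47x ≡ 73 − 81 ≡ 75 (mod 83). Using 47⁻¹ = 53: x ≡ 53·75 = 3975 = 47·83 + 74, so x = 74.
Check: f(74) = 47·74 + 81 = 3559 = 42·83 + 73 ≡ 73 (mod 83).

74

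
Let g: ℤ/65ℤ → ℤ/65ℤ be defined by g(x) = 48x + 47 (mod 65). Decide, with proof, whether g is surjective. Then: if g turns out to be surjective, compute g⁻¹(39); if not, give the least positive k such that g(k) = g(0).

54

By definition, g is surjective if every y in the codomain equals g(x) for some x in the domain.
Since gcd(48, 65) = 1, 48 is invertible modulo 65. Euclid's algorithm: 65 = 1·48 + 17, 48 = 2·17 + 14, 17 = 1·14 + 3, 14 = 4·3 + 2, 3 = 1·2 + 1; back-substituting gives 1 = 42·48 − 31·65, so 48⁻¹ ≡ 42 (mod 65).
For any y ∈ ℤ/65ℤ, x = 42(y − 47) mod 65 satisfies g(x) = 48·42(y − 47) + 47 ≡ y (since 48·42 ≡ 1 mod 65). So every y has a preimage.
Thus g is surjective.
Since g is surjective, we compute g⁻¹(39): solve 48x + 47 ≡ 39 (mod 65), i.e. 48x ≡ 57 (mod 65).
Multiplying by 48⁻¹ = 42 gives x ≡ 42·57 = 2394 = 36·65 + 54 ≡ 54 (mod 65).
Check: g(54) = 48·54 + 47 = 2639 = 40·65 + 39 ≡ 39 (mod 65).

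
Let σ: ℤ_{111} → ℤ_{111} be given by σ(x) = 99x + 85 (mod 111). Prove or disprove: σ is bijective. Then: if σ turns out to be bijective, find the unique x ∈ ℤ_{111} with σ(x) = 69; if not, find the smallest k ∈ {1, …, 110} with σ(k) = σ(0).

Recall: injectivity means: for all x_1, x_2 in the domain, σ(x_1) = σ(x_2) implies x_1 = x_2.
We have gcd(99, 111) = 3 > 1. Taking x_1 = 0 and x_2 = 37: σ(0) = 85 and σ(37) = 99·37 + 85 = 3748 ≡ 85 (mod 111).
So σ(0) = σ(37) while 0 ≠ 37, so σ is not injective, hence not bijective.
Since σ is not bijective, we find the least positive k with σ(k) = σ(0): this means 99k ≡ 0 (mod 111), i.e. 111 ∣ 99k. Since gcd(99, 111) = 3, dividing through by 3 this holds exactly when 37 ∣ 33k, and as gcd(33, 37) = 1, exactly when 37 ∣ k.
The smallest positive such k is 37.

37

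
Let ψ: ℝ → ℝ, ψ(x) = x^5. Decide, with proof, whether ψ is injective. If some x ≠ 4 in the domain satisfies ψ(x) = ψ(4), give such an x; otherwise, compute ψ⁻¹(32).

On ℝ, x ↦ x^5 is strictly increasing (since 5 is odd), so ψ(a) = ψ(b) forces a = b. Hence ψ is injective.
Since x ↦ x^5 is strictly increasing on ℝ, it is injective there, so no x ≠ 4 in the domain has ψ(x) = ψ(4). We therefore compute ψ⁻¹(32) = 32^{1/5} = 2 (indeed 2^5 = 32).

2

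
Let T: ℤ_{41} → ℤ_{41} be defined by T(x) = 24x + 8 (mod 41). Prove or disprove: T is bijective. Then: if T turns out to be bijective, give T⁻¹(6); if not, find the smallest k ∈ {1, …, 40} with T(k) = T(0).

17

Suppose T(s) = T(t) in ℤ_{41}. Then 24s + 8 ≡ 24t + 8 (mod 41), thus 24(s − t) ≡ 0 (mod 41).
Since gcd(24, 41) = 1, 24 is invertible modulo 41, therefore s − t ≡ 0 (mod 41), i.e. s = t.
We now compute 24⁻¹ mod 41 explicitly. Euclid's algorithm: 41 = 1·24 + 17, 24 = 1·17 + 7, 17 = 2·7 + 3, 7 = 2·3 + 1; back-substituting gives 1 = 12·24 − 7·41, so 24⁻¹ ≡ 12 (mod 41).
Then y ↦ 12(y − 8) is a two-sided inverse to T, so every y ∈ ℤ_{41} has a preimage.
Therefore T is bijective.
Since T is bijective, we find T⁻¹(6): we need 24x ≡ 6 − 8 ≡ 39 (mod 41). Using 24⁻¹ = 12: x ≡ 12·39 = 468 = 11·41 + 17, so x = 17.
Check: T(17) = 24·17 + 8 = 416 = 10·41 + 6 ≡ 6 (mod 41).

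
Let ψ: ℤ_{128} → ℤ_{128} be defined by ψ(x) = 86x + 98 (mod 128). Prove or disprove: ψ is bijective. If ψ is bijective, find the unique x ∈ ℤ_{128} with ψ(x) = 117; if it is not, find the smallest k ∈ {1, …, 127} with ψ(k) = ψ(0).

64

We have gcd(86, 128) = 2 > 1. Taking x_1 = 0 and x_2 = 64: ψ(0) = 98 and ψ(64) = 86·64 + 98 = 5602 ≡ 98 (mod 128).
So ψ(0) = ψ(64) while 0 ≠ 64, hence ψ is not injective, hence not bijective.
Since ψ is not bijective, we find the least positive k with ψ(k) = ψ(0): this means 86k ≡ 0 (mod 128), i.e. 128 ∣ 86k. Since gcd(86, 128) = 2, dividing through by 2 this holds exactly when 64 ∣ 43k, and as gcd(43, 64) = 1, exactly when 64 ∣ k.
The smallest positive such k is 64.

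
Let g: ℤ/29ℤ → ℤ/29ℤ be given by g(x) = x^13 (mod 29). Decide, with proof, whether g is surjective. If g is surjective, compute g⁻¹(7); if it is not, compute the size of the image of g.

Since 29 is prime, the nonzero elements of ℤ/29ℤ form a cyclic group of order 28.
As gcd(13, 28) = 1, raising to the 13th power is a bijection on this group: if x_1^13 ≡ x_2^13 then (x_1x_2^{−1})^13 = 1, and the only element of order dividing gcd(13, 28) = 1 is 1, so x_1 = x_2.
With g(0) = 0 this makes g injective on all of ℤ/29ℤ, hence bijective (finite equal-size domain and codomain). In particular g is surjective.
Since g is surjective, we find the preimage of 7. The inverse of x ↦ x^13 on (ℤ/29ℤ)^× is x ↦ x^13, because 13·13 = 169 = 6·28 + 1 ≡ 1 (mod 28) and x^{28} = 1 for x ≠ 0 (Fermat). So g⁻¹(7) = 7^13 mod 29.
Repeated squaring mod 29: 7^1 ≡ 7, 7^2 ≡ 7² = 49 ≡ 20, 7^4 ≡ 20² = 400 ≡ 23, 7^8 ≡ 23² = 529 ≡ 7. Since 13 = 8 + 4 + 1, 7^13 ≡ 7·23·7: 7·23 = 161 ≡ 16, then 16·7 = 112 ≡ 25. So 7^13 ≡ 25 (mod 29).
Hence g⁻¹(7) = 25.

25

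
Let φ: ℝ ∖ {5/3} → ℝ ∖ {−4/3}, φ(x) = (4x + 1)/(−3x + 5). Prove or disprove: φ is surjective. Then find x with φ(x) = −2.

11/2

For any y ≠ −4/3, solving y(−3x + 5) = 4x + 1 for x gives a well-defined x ≠ 5/3. So φ is surjective.
Solving φ(x) = −2: cross-multiplying gives 4x + 1 = −2(−3x + 5), which rearranges to −2x = −11, so x = 11/2.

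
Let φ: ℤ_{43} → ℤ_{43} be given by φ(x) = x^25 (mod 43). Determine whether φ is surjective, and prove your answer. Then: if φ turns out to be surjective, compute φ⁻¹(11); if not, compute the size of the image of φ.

35

Since 43 is prime, the nonzero elements of ℤ_{43} form a cyclic group of order 42.
As gcd(25, 42) = 1, raising to the 25th power is a bijection on this group: if a^25 ≡ b^25 then (ab^{−1})^25 = 1, and the only element of order dividing gcd(25, 42) = 1 is 1, so a = b.
With φ(0) = 0 this makes φ injective on all of ℤ_{43}, hence bijective (finite equal-size domain and codomain). In particular φ is surjective.
Since φ is surjective, we find the preimage of 11. The inverse of x ↦ x^25 on (ℤ_{43})^× is x ↦ x^37, because 25·37 = 925 = 22·42 + 1 ≡ 1 (mod 42) and x^{42} = 1 for x ≠ 0 (Fermat). So φ⁻¹(11) = 11^37 mod 43.
Repeated squaring mod 43: 11^1 ≡ 11, 11^2 ≡ 11² = 121 ≡ 35, 11^4 ≡ 35² = 1225 ≡ 21, 11^8 ≡ 21² = 441 ≡ 11, 11^16 ≡ 11² = 121 ≡ 35, 11^32 ≡ 35² = 1225 ≡ 21. Since 37 = 32 + 4 + 1, 11^37 ≡ 21·21·11: 21·21 = 441 ≡ 11, then 11·11 = 121 ≡ 35. So 11^37 ≡ 35 (mod 43).
Hence φ⁻¹(11) = 35.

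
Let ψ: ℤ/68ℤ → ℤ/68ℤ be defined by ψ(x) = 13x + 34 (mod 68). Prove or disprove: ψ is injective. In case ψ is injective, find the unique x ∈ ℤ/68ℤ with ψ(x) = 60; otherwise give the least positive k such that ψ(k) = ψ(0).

2

If ψ(u) = ψ(v), then 13u ≡ 13v (mod 68). Because gcd(13, 68) = 1, we may cancel 13 to get u ≡ v (mod 68).
Thus ψ is injective.
We now compute 13⁻¹ mod 68 explicitly. Euclid's algorithm: 68 = 5·13 + 3, 13 = 4·3 + 1; back-substituting gives 1 = 21·13 − 4·68, so 13⁻¹ ≡ 21 (mod 68).
Since ψ is injective, we compute ψ⁻¹(60): solve 13x + 34 ≡ 60 (mod 68), i.e. 13x ≡ 26 (mod 68).
Multiplying by 13⁻¹ = 21 gives x ≡ 21·26 = 546 = 8·68 + 2 ≡ 2 (mod 68).
Check: ψ(2) = 13·2 + 34 = 60 ≡ 60 (mod 68).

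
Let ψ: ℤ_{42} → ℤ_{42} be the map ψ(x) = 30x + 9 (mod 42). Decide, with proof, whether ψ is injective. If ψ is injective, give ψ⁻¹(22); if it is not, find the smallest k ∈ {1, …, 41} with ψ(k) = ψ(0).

We have gcd(30, 42) = 6 > 1. Taking u = 0 and v = 7: ψ(0) = 9 and ψ(7) = 30·7 + 9 = 219 ≡ 9 (mod 42).
So ψ(0) = ψ(7) while 0 ≠ 7, therefore ψ is not injective.
Since ψ is not injective, we find the least positive k with ψ(k) = ψ(0): this means 30k ≡ 0 (mod 42), i.e. 42 ∣ 30k. Since gcd(30, 42) = 6, dividing through by 6 this holds exactly when 7 ∣ 5k, and as gcd(5, 7) = 1, exactly when 7 ∣ k.
The smallest positive such k is 7.

7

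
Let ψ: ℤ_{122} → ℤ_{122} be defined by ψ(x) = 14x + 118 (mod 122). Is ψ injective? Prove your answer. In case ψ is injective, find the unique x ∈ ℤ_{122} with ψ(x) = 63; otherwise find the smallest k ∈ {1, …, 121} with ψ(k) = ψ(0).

By definition, injectivity means: for all a, b in the domain, ψ(a) = ψ(b) implies a = b.
We have gcd(14, 122) = 2 > 1. Taking a = 0 and b = 61: ψ(0) = 118 and ψ(61) = 14·61 + 118 = 972 ≡ 118 (mod 122).
So ψ(0) = ψ(61) while 0 ≠ 61, thus ψ is not injective.
Since ψ is not injective, we find the least positive k with ψ(k) = ψ(0): this means 14k ≡ 0 (mod 122), i.e. 122 ∣ 14k. Since gcd(14, 122) = 2, dividing through by 2 this holds exactly when 61 ∣ 7k, and as gcd(7, 61) = 1, exactly when 61 ∣ k.
The smallest positive such k is 61.

61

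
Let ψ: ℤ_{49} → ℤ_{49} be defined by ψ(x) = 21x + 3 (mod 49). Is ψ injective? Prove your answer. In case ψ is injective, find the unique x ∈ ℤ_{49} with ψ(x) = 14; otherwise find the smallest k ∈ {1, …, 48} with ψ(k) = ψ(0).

We have gcd(21, 49) = 7 > 1. Taking s = 0 and t = 7: ψ(0) = 3 and ψ(7) = 21·7 + 3 = 150 ≡ 3 (mod 49).
So ψ(0) = ψ(7) while 0 ≠ 7, thus ψ is not injective.
Since ψ is not injective, we find the least positive k with ψ(k) = ψ(0): this means 21k ≡ 0 (mod 49), i.e. 49 ∣ 21k. Since gcd(21, 49) = 7, dividing through by 7 this holds exactly when 7 ∣ 3k, and as gcd(3, 7) = 1, exactly when 7 ∣ k.
The smallest positive such k is 7.

7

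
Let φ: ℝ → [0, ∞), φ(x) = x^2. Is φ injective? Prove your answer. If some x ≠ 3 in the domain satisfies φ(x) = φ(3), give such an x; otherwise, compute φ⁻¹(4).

-3

φ(3) = 9 = (−3)^2 = φ(−3) (since 2 is even), with 3 ≠ −3. So φ is not injective.
For the follow-up, such an x exists: taking x = −3 ∈ ℝ gives φ(−3) = 9 = φ(3) with −3 ≠ 3.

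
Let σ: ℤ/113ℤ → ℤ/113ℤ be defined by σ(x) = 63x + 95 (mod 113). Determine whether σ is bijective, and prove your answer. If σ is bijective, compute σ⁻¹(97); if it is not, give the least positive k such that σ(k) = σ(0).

Recall: σ is injective if σ(u) = σ(v) implies u = v.
If σ(u) = σ(v), then 63u ≡ 63v (mod 113). Because gcd(63, 113) = 1, we may cancel 63 to get u ≡ v (mod 113).
We now compute 63⁻¹ mod 113 explicitly. Euclid's algorithm: 113 = 1·63 + 50, 63 = 1·50 + 13, 50 = 3·13 + 11, 13 = 1·11 + 2, 11 = 5·2 + 1; back-substituting gives 1 = 61·63 − 34·113, so 63⁻¹ ≡ 61 (mod 113).
Then y ↦ 61(y − 95) is a two-sided inverse to σ, so every y ∈ ℤ/113ℤ has a preimage.
Therefore σ is bijective.
Since σ is bijective, we compute σ⁻¹(97): solve 63x + 95 ≡ 97 (mod 113), i.e. 63x ≡ 2 (mod 113).
Multiplying by 63⁻¹ = 61 gives x ≡ 61·2 = 122 = 1·113 + 9 ≡ 9 (mod 113).
Check: σ(9) = 63·9 + 95 = 662 = 5·113 + 97 ≡ 97 (mod 113).

9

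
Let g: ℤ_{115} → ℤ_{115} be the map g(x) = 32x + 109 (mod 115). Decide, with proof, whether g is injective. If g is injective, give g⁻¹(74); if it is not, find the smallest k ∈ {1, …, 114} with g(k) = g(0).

If g(u) = g(v), then 32u ≡ 32v (mod 115). Because gcd(32, 115) = 1, we may cancel 32 to get u ≡ v (mod 115).
So g is injective.
We now compute 32⁻¹ mod 115 explicitly. Euclid's algorithm: 115 = 3·32 + 19, 32 = 1·19 + 13, 19 = 1·13 + 6, 13 = 2·6 + 1; back-substituting gives 1 = 18·32 − 5·115, so 32⁻¹ ≡ 18 (mod 115).
Since g is injective, we find g⁻¹(74): we need 32x ≡ 74 − 109 ≡ 80 (mod 115). Using 32⁻¹ = 18: x ≡ 18·80 = 1440 = 12·115 + 60, so x = 60.
Check: g(60) = 32·60 + 109 = 2029 = 17·115 + 74 ≡ 74 (mod 115).

60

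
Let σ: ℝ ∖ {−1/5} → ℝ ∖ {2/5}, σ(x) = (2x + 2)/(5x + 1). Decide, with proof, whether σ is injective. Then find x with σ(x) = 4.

Suppose σ(u) = σ(v). Cross-multiplying: (2u + 2)(5v + 1) = (2v + 2)(5u + 1).
Expanding both sides and cancelling the symmetric terms leaves −8·(u − v) = 0. Since −8 ≠ 0, u = v. So σ is injective.
Solving σ(x) = 4: cross-multiplying gives 2x + 2 = 4(5x + 1), which rearranges to −18x = 2, so x = −1/9.

-1/9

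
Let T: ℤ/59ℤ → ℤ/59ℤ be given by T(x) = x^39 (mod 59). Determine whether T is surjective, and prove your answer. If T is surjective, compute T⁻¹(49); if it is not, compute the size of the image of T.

Since 59 is prime, the nonzero elements of ℤ/59ℤ form a cyclic group of order 58.
As gcd(39, 58) = 1, raising to the 39th power is a bijection on this group: if s^39 ≡ t^39 then (st^{−1})^39 = 1, and the only element of order dividing gcd(39, 58) = 1 is 1, so s = t.
With T(0) = 0 this makes T injective on all of ℤ/59ℤ, hence bijective (finite equal-size domain and codomain). In particular T is surjective.
Since T is surjective, we find the preimage of 49. The inverse of x ↦ x^39 on (ℤ/59ℤ)^× is x ↦ x^3, because 39·3 = 117 = 2·58 + 1 ≡ 1 (mod 58) and x^{58} = 1 for x ≠ 0 (Fermat). So T⁻¹(49) = 49^3 mod 59.
Repeated squaring mod 59: 49^1 ≡ 49, 49^2 ≡ 49² = 2401 ≡ 41. Since 3 = 2 + 1, 49^3 ≡ 41·49: 41·49 = 2009 ≡ 3. So 49^3 ≡ 3 (mod 59).
Hence T⁻¹(49) = 3.

3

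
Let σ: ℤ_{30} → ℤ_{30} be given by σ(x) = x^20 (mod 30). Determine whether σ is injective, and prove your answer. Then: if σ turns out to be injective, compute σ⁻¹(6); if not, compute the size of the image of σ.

σ(2): Repeated squaring mod 30: 2^1 ≡ 2, 2^2 ≡ 2² = 4, 2^4 ≡ 4² = 16, 2^8 ≡ 16² = 256 ≡ 16, 2^16 ≡ 16² = 256 ≡ 16. Since 20 = 16 + 4, 2^20 ≡ 16·16: 16·16 = 256 ≡ 16. So 2^20 ≡ 16 (mod 30).
σ(4): Repeated squaring mod 30: 4^1 ≡ 4, 4^2 ≡ 4² = 16, 4^4 ≡ 16² = 256 ≡ 16, 4^8 ≡ 16² = 256 ≡ 16, 4^16 ≡ 16² = 256 ≡ 16. Since 20 = 16 + 4, 4^20 ≡ 16·16: 16·16 = 256 ≡ 16. So 4^20 ≡ 16 (mod 30).
So σ(2) = σ(4) = 16 while 2 ≠ 4, hence σ is not injective.
Since σ is not injective, we determine |image(σ)|. Computing x^20 mod 30 for each x (by repeated squaring, reducing mod 30 at every step), the values σ(0), σ(1), …, σ(29) are: 0, 1, 16, 21, 16, 25, 6, 1, 16, 21, 10, 1, 6, 1, 16, 15, 16, 1, 6, 1, 10, 21, 16, 1, 6, 25, 16, 21, 16, 1.
The distinct values are {0, 1, 6, 10, 15, 16, 21, 25}; there are 8 of them.

8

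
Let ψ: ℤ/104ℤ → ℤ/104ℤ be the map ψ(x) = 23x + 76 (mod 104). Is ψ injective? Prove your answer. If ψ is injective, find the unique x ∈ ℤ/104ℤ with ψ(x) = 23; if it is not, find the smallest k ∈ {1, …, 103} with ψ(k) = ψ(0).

If ψ(u) = ψ(v), then 23u ≡ 23v (mod 104). Because gcd(23, 104) = 1, we may cancel 23 to get u ≡ v (mod 104).
Hence ψ is injective.
We now compute 23⁻¹ mod 104 explicitly. Euclid's algorithm: 104 = 4·23 + 12, 23 = 1·12 + 11, 12 = 1·11 + 1; back-substituting gives 1 = 95·23 − 21·104, so 23⁻¹ ≡ 95 (mod 104).
Since ψ is injective, we find ψ⁻¹(23): we need 23x ≡ 23 − 76 ≡ 51 (mod 104). Using 23⁻¹ = 95: x ≡ 95·51 = 4845 = 46·104 + 61, so x = 61.
Check: ψ(61) = 23·61 + 76 = 1479 = 14·104 + 23 ≡ 23 (mod 104).

61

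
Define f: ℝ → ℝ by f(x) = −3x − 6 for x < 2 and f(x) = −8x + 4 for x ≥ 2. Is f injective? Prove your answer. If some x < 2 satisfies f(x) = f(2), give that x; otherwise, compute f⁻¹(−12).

Both pieces are strictly decreasing (slopes −3 and −8), so each is injective on its own interval.
The left piece maps (−∞, 2) onto (−12, ∞); the right piece maps [2, ∞) onto (−∞, −12].
These images are disjoint, so no value is attained by both pieces. So f is injective.
Because the two images are disjoint, no x < 2 has f(x) = f(2), so we compute f⁻¹(−12): −12 lies in (−∞, −12], so solve −8x + 4 = −12: x = (−12 − 4)/(−8) = 2.

2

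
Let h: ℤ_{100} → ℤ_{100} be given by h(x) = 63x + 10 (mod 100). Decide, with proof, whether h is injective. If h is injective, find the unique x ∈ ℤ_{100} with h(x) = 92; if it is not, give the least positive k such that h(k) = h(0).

14

Suppose h(x_1) = h(x_2) in ℤ_{100}. Then 63x_1 + 10 ≡ 63x_2 + 10 (mod 100), thus 63(x_1 − x_2) ≡ 0 (mod 100).
Since gcd(63, 100) = 1, 63 is invertible modulo 100, hence x_1 − x_2 ≡ 0 (mod 100), i.e. x_1 = x_2.
Therefore h is injective.
We now compute 63⁻¹ mod 100 explicitly. Euclid's algorithm: 100 = 1·63 + 37, 63 = 1·37 + 26, 37 = 1·26 + 11, 26 = 2·11 + 4, 11 = 2·4 + 3, 4 = 1·3 + 1; back-substituting gives 1 = 27·63 − 17·100, so 63⁻¹ ≡ 27 (mod 100).
Since h is injective, we find h⁻¹(92): we need 63x ≡ 92 − 10 ≡ 82 (mod 100). Using 63⁻¹ = 27: x ≡ 27·82 = 2214 = 22·100 + 14, so x = 14.
Check: h(14) = 63·14 + 10 = 892 = 8·100 + 92 ≡ 92 (mod 100).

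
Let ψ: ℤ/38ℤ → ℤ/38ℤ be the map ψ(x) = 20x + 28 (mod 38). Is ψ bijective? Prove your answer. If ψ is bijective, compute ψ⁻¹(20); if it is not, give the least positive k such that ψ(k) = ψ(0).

19

By definition, injectivity means: for all u, v in the domain, ψ(u) = ψ(v) implies u = v.
We have gcd(20, 38) = 2 > 1. Taking u = 0 and v = 19: ψ(0) = 28 and ψ(19) = 20·19 + 28 = 408 ≡ 28 (mod 38).
So ψ(0) = ψ(19) while 0 ≠ 19, so ψ is not injective, hence not bijective.
Since ψ is not bijective, we find the least positive k with ψ(k) = ψ(0): this means 20k ≡ 0 (mod 38), i.e. 38 ∣ 20k. Since gcd(20, 38) = 2, dividing through by 2 this holds exactly when 19 ∣ 10k, and as gcd(10, 19) = 1, exactly when 19 ∣ k.
The smallest positive such k is 19.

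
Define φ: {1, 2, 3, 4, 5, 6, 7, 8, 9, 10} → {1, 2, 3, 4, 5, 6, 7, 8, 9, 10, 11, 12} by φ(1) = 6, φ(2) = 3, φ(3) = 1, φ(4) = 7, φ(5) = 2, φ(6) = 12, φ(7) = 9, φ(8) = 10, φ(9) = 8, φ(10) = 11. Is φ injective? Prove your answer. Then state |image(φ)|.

10

The values φ(1), …, φ(10) are 6, 3, 1, 7, 2, 12, 9, 10, 8, 11 — all distinct.
So φ(x_1) = φ(x_2) only when x_1 = x_2, and φ is injective.
The image of φ is {1, 2, 3, 6, 7, 8, 9, 10, 11, 12}, which has 10 elements.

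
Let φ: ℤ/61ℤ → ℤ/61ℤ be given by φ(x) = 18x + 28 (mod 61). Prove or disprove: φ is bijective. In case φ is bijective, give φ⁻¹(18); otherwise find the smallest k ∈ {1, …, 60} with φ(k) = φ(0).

Suppose φ(s) = φ(t) in ℤ/61ℤ. Then 18s + 28 ≡ 18t + 28 (mod 61), so 18(s − t) ≡ 0 (mod 61).
Since gcd(18, 61) = 1, 18 is invertible modulo 61, so s − t ≡ 0 (mod 61), i.e. s = t.
We now compute 18⁻¹ mod 61 explicitly. Euclid's algorithm: 61 = 3·18 + 7, 18 = 2·7 + 4, 7 = 1·4 + 3, 4 = 1·3 + 1; back-substituting gives 1 = 17·18 − 5·61, so 18⁻¹ ≡ 17 (mod 61).
Then y ↦ 17(y − 28) is a two-sided inverse to φ, so every y ∈ ℤ/61ℤ has a preimage.
So φ is bijective.
Since φ is bijective, we find φ⁻¹(18): we need 18x ≡ 18 − 28 ≡ 51 (mod 61). Using 18⁻¹ = 17: x ≡ 17·51 = 867 = 14·61 + 13, so x = 13.
Check: φ(13) = 18·13 + 28 = 262 = 4·61 + 18 ≡ 18 (mod 61).

13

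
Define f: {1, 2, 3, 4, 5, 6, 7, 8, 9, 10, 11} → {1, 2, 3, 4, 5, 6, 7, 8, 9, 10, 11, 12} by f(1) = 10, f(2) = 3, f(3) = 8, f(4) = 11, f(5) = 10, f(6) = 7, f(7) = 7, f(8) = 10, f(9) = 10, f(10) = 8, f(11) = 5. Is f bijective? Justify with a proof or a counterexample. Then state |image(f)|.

f(1) = 10 = f(5) with 1 ≠ 5, so f is not injective, hence not bijective.
The image of f is {3, 5, 7, 8, 10, 11}, which has 6 elements.

6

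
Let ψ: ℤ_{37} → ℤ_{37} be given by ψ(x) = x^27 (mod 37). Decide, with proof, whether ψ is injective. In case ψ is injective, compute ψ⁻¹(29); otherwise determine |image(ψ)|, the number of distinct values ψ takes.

ψ(3): Repeated squaring mod 37: 3^1 ≡ 3, 3^2 ≡ 3² = 9, 3^4 ≡ 9² = 81 ≡ 7, 3^8 ≡ 7² = 49 ≡ 12, 3^16 ≡ 12² = 144 ≡ 33. Since 27 = 16 + 8 + 2 + 1, 3^27 ≡ 33·12·9·3: 33·12 = 396 ≡ 26, then 26·9 = 234 ≡ 12, then 12·3 = 36. So 3^27 ≡ 36 (mod 37).
ψ(4): Repeated squaring mod 37: 4^1 ≡ 4, 4^2 ≡ 4² = 16, 4^4 ≡ 16² = 256 ≡ 34, 4^8 ≡ 34² = 1156 ≡ 9, 4^16 ≡ 9² = 81 ≡ 7. Since 27 = 16 + 8 + 2 + 1, 4^27 ≡ 7·9·16·4: 7·9 = 63 ≡ 26, then 26·16 = 416 ≡ 9, then 9·4 = 36. So 4^27 ≡ 36 (mod 37).
So ψ(3) = ψ(4) = 36 while 3 ≠ 4, therefore ψ is not injective.
Since ψ is not injective, we determine |image(ψ)|. Computing x^27 mod 37 for each x (by repeated squaring, reducing mod 37 at every step), the values ψ(0), ψ(1), …, ψ(36) are: 0, 1, 6, 36, 36, 31, 31, 1, 31, 1, 1, 36, 1, 31, 6, 6, 1, 31, 6, 31, 6, 36, 31, 31, 6, 36, 1, 36, 36, 6, 36, 6, 6, 1, 1, 31, 36.
The distinct values are {0, 1, 6, 31, 36}; there are 5 of them.

5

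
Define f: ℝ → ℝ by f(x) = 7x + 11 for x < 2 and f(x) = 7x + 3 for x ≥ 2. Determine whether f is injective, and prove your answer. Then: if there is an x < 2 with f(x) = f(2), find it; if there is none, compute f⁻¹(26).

Both pieces are strictly increasing (slopes 7 and 7), so each is injective on its own interval.
The left piece maps (−∞, 2) onto (−∞, 25); the right piece maps [2, ∞) onto [17, ∞).
These images overlap. In particular f(2) = 17 (right piece), and solving 7x + 11 = 17 on the left piece gives x = 6/7 < 2.
So f(6/7) = f(2) with 6/7 ≠ 2, and f is not injective. This x = 6/7 is the requested value below 2.

6/7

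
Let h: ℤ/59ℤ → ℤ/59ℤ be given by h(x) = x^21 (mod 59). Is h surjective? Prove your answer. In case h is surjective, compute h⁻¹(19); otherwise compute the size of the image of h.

Since 59 is prime, the nonzero elements of ℤ/59ℤ form a cyclic group of order 58.
As gcd(21, 58) = 1, raising to the 21st power is a bijection on this group: if u^21 ≡ v^21 then (uv^{−1})^21 = 1, and the only element of order dividing gcd(21, 58) = 1 is 1, so u = v.
With h(0) = 0 this makes h injective on all of ℤ/59ℤ, hence bijective (finite equal-size domain and codomain). In particular h is surjective.
Since h is surjective, we find the preimage of 19. The inverse of x ↦ x^21 on (ℤ/59ℤ)^× is x ↦ x^47, because 21·47 = 987 = 17·58 + 1 ≡ 1 (mod 58) and x^{58} = 1 for x ≠ 0 (Fermat). So h⁻¹(19) = 19^47 mod 59.
Repeated squaring mod 59: 19^1 ≡ 19, 19^2 ≡ 19² = 361 ≡ 7, 19^4 ≡ 7² = 49, 19^8 ≡ 49² = 2401 ≡ 41, 19^16 ≡ 41² = 1681 ≡ 29, 19^32 ≡ 29² = 841 ≡ 15. Since 47 = 32 + 8 + 4 + 2 + 1, 19^47 ≡ 15·41·49·7·19: 15·41 = 615 ≡ 25, then 25·49 = 1225 ≡ 45, then 45·7 = 315 ≡ 20, then 20·19 = 380 ≡ 26. So 19^47 ≡ 26 (mod 59).
Hence h⁻¹(19) = 26.

26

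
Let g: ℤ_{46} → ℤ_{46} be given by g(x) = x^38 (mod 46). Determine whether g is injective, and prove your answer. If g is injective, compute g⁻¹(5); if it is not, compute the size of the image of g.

g(22): Repeated squaring mod 46: 22^1 ≡ 22, 22^2 ≡ 22² = 484 ≡ 24, 22^4 ≡ 24² = 576 ≡ 24, 22^8 ≡ 24² = 576 ≡ 24, 22^16 ≡ 24² = 576 ≡ 24, 22^32 ≡ 24² = 576 ≡ 24. Since 38 = 32 + 4 + 2, 22^38 ≡ 24·24·24: 24·24 = 576 ≡ 24, then 24·24 = 576 ≡ 24. So 22^38 ≡ 24 (mod 46).
g(24): Repeated squaring mod 46: 24^1 ≡ 24, 24^2 ≡ 24² = 576 ≡ 24, 24^4 ≡ 24² = 576 ≡ 24, 24^8 ≡ 24² = 576 ≡ 24, 24^16 ≡ 24² = 576 ≡ 24, 24^32 ≡ 24² = 576 ≡ 24. Since 38 = 32 + 4 + 2, 24^38 ≡ 24·24·24: 24·24 = 576 ≡ 24, then 24·24 = 576 ≡ 24. So 24^38 ≡ 24 (mod 46).
So g(22) = g(24) = 24 while 22 ≠ 24, hence g is not injective.
Since g is not injective, we determine |image(g)|. Computing x^38 mod 46 for each x (by repeated squaring, reducing mod 46 at every step), the values g(0), g(1), …, g(45) are: 0, 1, 32, 13, 12, 3, 2, 29, 16, 31, 4, 41, 18, 27, 8, 39, 6, 25, 26, 35, 36, 9, 24, 23, 24, 9, 36, 35, 26, 25, 6, 39, 8, 27, 18, 41, 4, 31, 16, 29, 2, 3, 12, 13, 32, 1.
The distinct values are {0, 1, 2, 3, 4, 6, 8, 9, 12, 13, 16, 18, 23, 24, 25, 26, 27, 29, 31, 32, 35, 36, 39, 41}; there are 24 of them.

24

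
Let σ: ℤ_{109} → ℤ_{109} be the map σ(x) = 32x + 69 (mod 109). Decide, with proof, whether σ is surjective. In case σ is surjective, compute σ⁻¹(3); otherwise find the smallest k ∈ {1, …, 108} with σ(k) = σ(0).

32

Recall: surjectivity means every element of the codomain has a preimage under σ.
Since gcd(32, 109) = 1, 32 is invertible modulo 109. Euclid's algorithm: 109 = 3·32 + 13, 32 = 2·13 + 6, 13 = 2·6 + 1; back-substituting gives 1 = 92·32 − 27·109, so 32⁻¹ ≡ 92 (mod 109).
For any y ∈ ℤ_{109}, x = 92(y − 69) mod 109 satisfies σ(x) = 32·92(y − 69) + 69 ≡ y (since 32·92 ≡ 1 mod 109). So every y has a preimage.
Therefore σ is surjective.
Since σ is surjective, we compute σ⁻¹(3): solve 32x + 69 ≡ 3 (mod 109), i.e. 32x ≡ 43 (mod 109).
Multiplying by 32⁻¹ = 92 gives x ≡ 92·43 = 3956 = 36·109 + 32 ≡ 32 (mod 109).
Check: σ(32) = 32·32 + 69 = 1093 = 10·109 + 3 ≡ 3 (mod 109).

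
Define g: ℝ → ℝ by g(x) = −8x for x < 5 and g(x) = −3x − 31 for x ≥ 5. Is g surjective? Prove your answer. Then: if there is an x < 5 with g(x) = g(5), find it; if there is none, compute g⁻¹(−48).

Both pieces are strictly decreasing (slopes −8 and −3), so each is injective on its own interval.
The left piece maps (−∞, 5) onto (−40, ∞); the right piece maps [5, ∞) onto (−∞, −46].
The union (−40, ∞) ∪ (−∞, −46] omits the interval between −40 and −46; in particular −40 has no preimage. So g is not surjective.
Because the two images are disjoint, no x < 5 has g(x) = g(5), so we compute g⁻¹(−48): −48 lies in (−∞, −46], so solve −3x − 31 = −48: x = (−48 + 31)/(−3) = 17/3.

17/3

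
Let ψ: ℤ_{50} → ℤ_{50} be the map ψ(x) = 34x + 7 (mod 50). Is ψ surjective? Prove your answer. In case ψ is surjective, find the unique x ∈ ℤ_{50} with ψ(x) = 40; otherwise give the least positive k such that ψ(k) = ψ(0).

25

Since gcd(34, 50) = 2, we have 34x ≡ 0 (mod 2) for all x, so ψ(x) ≡ 1 (mod 2).
But 0 ≢ 1 (mod 2), so 0 ∈ ℤ_{50} has no preimage. So ψ is not surjective.
Since ψ is not surjective, we find the least positive k with ψ(k) = ψ(0): this means 34k ≡ 0 (mod 50), i.e. 50 ∣ 34k. Since gcd(34, 50) = 2, dividing through by 2 this holds exactly when 25 ∣ 17k, and as gcd(17, 25) = 1, exactly when 25 ∣ k.
The smallest positive such k is 25.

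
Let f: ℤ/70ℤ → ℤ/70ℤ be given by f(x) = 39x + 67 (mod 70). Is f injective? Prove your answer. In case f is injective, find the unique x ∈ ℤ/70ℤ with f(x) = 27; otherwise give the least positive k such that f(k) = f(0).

60

Recall that f is injective if f(u) = f(v) implies u = v.
If f(u) = f(v), then 39u ≡ 39v (mod 70). Because gcd(39, 70) = 1, we may cancel 39 to get u ≡ v (mod 70).
Thus f is injective.
We now compute 39⁻¹ mod 70 explicitly. Euclid's algorithm: 70 = 1·39 + 31, 39 = 1·31 + 8, 31 = 3·8 + 7, 8 = 1·7 + 1; back-substituting gives 1 = 9·39 − 5·70, so 39⁻¹ ≡ 9 (mod 70).
Since f is injective, we find f⁻¹(27): we need 39x ≡ 27 − 67 ≡ 30 (mod 70). Using 39⁻¹ = 9: x ≡ 9·30 = 270 = 3·70 + 60, so x = 60.
Check: f(60) = 39·60 + 67 = 2407 = 34·70 + 27 ≡ 27 (mod 70).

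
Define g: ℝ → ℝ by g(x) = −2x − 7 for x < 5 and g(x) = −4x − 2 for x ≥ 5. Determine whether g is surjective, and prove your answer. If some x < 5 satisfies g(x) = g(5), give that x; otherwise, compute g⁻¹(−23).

21/4

Both pieces are strictly decreasing (slopes −2 and −4), so each is injective on its own interval.
The left piece maps (−∞, 5) onto (−17, ∞); the right piece maps [5, ∞) onto (−∞, −22].
The union (−17, ∞) ∪ (−∞, −22] omits the interval between −17 and −22; in particular −17 has no preimage. So g is not surjective.
Because the two images are disjoint, no x < 5 has g(x) = g(5), so we compute g⁻¹(−23): −23 lies in (−∞, −22], so solve −4x − 2 = −23: x = (−23 + 2)/(−4) = 21/4.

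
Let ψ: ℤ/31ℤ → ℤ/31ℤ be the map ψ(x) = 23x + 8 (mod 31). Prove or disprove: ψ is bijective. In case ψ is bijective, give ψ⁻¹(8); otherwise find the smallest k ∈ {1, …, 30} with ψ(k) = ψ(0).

0

Suppose ψ(a) = ψ(b) in ℤ/31ℤ. Then 23a + 8 ≡ 23b + 8 (mod 31), therefore 23(a − b) ≡ 0 (mod 31).
Since gcd(23, 31) = 1, 23 is invertible modulo 31, so a − b ≡ 0 (mod 31), i.e. a = b.
We now compute 23⁻¹ mod 31 explicitly. Euclid's algorithm: 31 = 1·23 + 8, 23 = 2·8 + 7, 8 = 1·7 + 1; back-substituting gives 1 = 27·23 − 20·31, so 23⁻¹ ≡ 27 (mod 31).
Then y ↦ 27(y − 8) is a two-sided inverse to ψ, so every y ∈ ℤ/31ℤ has a preimage.
Thus ψ is bijective.
Since ψ is bijective, we compute ψ⁻¹(8): solve 23x + 8 ≡ 8 (mod 31), i.e. 23x ≡ 0 (mod 31).
Multiplying by 23⁻¹ = 27 gives x ≡ 27·0 = 0 ≡ 0 (mod 31).
Check: ψ(0) = 23·0 + 8 = 8 ≡ 8 (mod 31).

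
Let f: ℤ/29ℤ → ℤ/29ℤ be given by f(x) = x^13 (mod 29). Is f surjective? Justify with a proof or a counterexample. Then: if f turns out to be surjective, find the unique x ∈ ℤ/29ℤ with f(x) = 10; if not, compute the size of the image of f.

26

Since 29 is prime, the nonzero elements of ℤ/29ℤ form a cyclic group of order 28.
As gcd(13, 28) = 1, raising to the 13th power is a bijection on this group: if u^13 ≡ v^13 then (uv^{−1})^13 = 1, and the only element of order dividing gcd(13, 28) = 1 is 1, so u = v.
With f(0) = 0 this makes f injective on all of ℤ/29ℤ, hence bijective (finite equal-size domain and codomain). In particular f is surjective.
Since f is surjective, we find the preimage of 10. The inverse of x ↦ x^13 on (ℤ/29ℤ)^× is x ↦ x^13, because 13·13 = 169 = 6·28 + 1 ≡ 1 (mod 28) and x^{28} = 1 for x ≠ 0 (Fermat). So f⁻¹(10) = 10^13 mod 29.
Repeated squaring mod 29: 10^1 ≡ 10, 10^2 ≡ 10² = 100 ≡ 13, 10^4 ≡ 13² = 169 ≡ 24, 10^8 ≡ 24² = 576 ≡ 25. Since 13 = 8 + 4 + 1, 10^13 ≡ 25·24·10: 25·24 = 600 ≡ 20, then 20·10 = 200 ≡ 26. So 10^13 ≡ 26 (mod 29).
Hence f⁻¹(10) = 26.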